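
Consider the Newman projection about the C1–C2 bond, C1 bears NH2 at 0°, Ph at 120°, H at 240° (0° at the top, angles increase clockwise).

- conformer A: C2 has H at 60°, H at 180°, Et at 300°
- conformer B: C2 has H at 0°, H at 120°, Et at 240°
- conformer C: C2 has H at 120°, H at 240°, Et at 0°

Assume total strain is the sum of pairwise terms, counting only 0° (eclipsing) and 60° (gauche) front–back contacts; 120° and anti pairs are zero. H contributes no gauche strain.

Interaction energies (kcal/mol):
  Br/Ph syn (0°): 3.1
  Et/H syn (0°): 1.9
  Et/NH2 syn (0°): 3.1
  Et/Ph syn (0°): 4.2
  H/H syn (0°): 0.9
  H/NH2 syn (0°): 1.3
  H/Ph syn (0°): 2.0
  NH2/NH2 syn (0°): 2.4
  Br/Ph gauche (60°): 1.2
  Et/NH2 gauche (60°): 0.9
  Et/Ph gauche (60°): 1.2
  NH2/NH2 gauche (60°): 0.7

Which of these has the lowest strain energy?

A (staggered): NH2(0°)/Et(300°) gauche 0.9 → 0.9 kcal/mol.
B (eclipsed): NH2(0°)/H(0°) eclipsed 1.3; Ph(120°)/H(120°) eclipsed 2.0; H(240°)/Et(240°) eclipsed 1.9 → 5.2 kcal/mol.
C (eclipsed): NH2(0°)/Et(0°) eclipsed 3.1; Ph(120°)/H(120°) eclipsed 2.0; H(240°)/H(240°) eclipsed 0.9 → 6.0 kcal/mol.
A has the lowest total (0.9 kcal/mol).

A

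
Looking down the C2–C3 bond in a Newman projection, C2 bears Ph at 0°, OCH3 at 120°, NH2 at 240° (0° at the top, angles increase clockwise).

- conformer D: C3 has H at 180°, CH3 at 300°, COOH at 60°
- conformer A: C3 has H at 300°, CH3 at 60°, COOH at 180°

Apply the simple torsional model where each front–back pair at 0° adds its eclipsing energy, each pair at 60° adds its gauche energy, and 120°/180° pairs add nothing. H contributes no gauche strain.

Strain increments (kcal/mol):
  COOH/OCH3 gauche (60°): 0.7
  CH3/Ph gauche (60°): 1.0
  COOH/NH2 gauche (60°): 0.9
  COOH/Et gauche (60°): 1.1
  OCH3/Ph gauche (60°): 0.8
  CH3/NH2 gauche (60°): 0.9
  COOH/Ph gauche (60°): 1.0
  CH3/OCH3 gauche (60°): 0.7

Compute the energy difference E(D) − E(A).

D (staggered): Ph(0°)/CH3(300°) gauche 1.0; Ph(0°)/COOH(60°) gauche 1.0; OCH3(120°)/COOH(60°) gauche 0.7; NH2(240°)/CH3(300°) gauche 0.9 → 3.6 kcal/mol.
A (staggered): Ph(0°)/CH3(60°) gauche 1.0; OCH3(120°)/CH3(60°) gauche 0.7; OCH3(120°)/COOH(180°) gauche 0.7; NH2(240°)/COOH(180°) gauche 0.9 → 3.3 kcal/mol.
E(D) − E(A) = 3.6 − 3.3 = +0.3 kcal/mol.

+0.3 kcal/mol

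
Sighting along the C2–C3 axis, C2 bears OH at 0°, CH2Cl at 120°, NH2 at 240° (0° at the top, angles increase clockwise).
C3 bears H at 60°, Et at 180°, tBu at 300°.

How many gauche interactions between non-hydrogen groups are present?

4

Non-H gauche pairs: OH(0°)/tBu(300°); CH2Cl(120°)/Et(180°); NH2(240°)/Et(180°); NH2(240°)/tBu(300°) — 4 interactions.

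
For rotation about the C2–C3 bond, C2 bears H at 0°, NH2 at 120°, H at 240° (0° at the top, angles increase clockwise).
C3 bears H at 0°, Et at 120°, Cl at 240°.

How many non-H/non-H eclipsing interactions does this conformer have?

Non-H eclipsing pairs: NH2(120°)/Et(120°) — 1 interaction.

1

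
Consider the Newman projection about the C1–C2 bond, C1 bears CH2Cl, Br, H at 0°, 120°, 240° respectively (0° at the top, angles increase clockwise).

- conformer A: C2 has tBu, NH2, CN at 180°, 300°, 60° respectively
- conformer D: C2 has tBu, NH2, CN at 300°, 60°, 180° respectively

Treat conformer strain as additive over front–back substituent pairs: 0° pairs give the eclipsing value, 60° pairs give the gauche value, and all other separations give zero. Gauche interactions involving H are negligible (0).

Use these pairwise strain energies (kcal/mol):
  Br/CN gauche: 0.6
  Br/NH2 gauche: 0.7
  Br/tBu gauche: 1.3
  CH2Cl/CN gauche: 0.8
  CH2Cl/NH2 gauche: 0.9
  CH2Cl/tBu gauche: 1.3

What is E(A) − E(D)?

A (staggered): CH2Cl–NH2 gauche, CH2Cl–CN gauche, Br–tBu gauche, Br–CN gauche; 0.9 + 0.8 + 1.3 + 0.6 = 3.6 kcal/mol.
D (staggered): CH2Cl–tBu gauche, CH2Cl–NH2 gauche, Br–NH2 gauche, Br–CN gauche; 1.3 + 0.9 + 0.7 + 0.6 = 3.5 kcal/mol.
E(A) − E(D) = 3.6 − 3.5 = +0.1 kcal/mol.

+0.1 kcal/mol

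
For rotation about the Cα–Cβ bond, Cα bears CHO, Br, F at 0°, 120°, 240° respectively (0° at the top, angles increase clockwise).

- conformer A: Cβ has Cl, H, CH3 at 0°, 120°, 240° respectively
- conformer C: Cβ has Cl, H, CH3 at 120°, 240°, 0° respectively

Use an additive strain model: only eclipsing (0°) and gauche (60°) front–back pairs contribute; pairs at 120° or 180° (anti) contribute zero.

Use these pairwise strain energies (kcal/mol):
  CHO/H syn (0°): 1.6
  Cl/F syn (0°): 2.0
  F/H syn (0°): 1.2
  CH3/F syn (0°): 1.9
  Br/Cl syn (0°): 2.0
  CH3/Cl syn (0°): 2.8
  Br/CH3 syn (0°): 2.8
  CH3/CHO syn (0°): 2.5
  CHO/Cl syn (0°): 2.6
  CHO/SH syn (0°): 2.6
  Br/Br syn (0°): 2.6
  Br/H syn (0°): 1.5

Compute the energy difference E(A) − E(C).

A (eclipsed): CHO–Cl eclipsed, Br–H eclipsed, F–CH3 eclipsed; 2.6 + 1.5 + 1.9 = 6.0 kcal/mol.
C (eclipsed): CHO–CH3 eclipsed, Br–Cl eclipsed, F–H eclipsed; 2.5 + 2.0 + 1.2 = 5.7 kcal/mol.
E(A) − E(C) = 6.0 − 5.7 = +0.3 kcal/mol.

+0.3 kcal/mol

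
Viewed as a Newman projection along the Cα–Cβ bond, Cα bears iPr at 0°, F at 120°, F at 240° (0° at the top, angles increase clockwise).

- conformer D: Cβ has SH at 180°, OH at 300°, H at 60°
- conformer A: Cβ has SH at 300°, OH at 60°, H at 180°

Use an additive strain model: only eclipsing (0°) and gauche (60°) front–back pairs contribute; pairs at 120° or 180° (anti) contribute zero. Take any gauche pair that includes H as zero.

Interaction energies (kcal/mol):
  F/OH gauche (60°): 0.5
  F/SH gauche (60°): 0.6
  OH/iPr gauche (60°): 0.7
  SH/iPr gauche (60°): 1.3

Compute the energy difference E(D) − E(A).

D is staggered. iPr at 0° is gauche with OH at 300° (0.7); F at 120° is gauche with SH at 180° (0.6); F at 240° is gauche with SH at 180° (0.6); F at 240° is gauche with OH at 300° (0.5). Total 2.4 kcal/mol.
A is staggered. iPr at 0° is gauche with SH at 300° (1.3); iPr at 0° is gauche with OH at 60° (0.7); F at 120° is gauche with OH at 60° (0.5); F at 240° is gauche with SH at 300° (0.6). Total 3.1 kcal/mol.
E(D) − E(A) = 2.4 − 3.1 = -0.7 kcal/mol.

-0.7 kcal/mol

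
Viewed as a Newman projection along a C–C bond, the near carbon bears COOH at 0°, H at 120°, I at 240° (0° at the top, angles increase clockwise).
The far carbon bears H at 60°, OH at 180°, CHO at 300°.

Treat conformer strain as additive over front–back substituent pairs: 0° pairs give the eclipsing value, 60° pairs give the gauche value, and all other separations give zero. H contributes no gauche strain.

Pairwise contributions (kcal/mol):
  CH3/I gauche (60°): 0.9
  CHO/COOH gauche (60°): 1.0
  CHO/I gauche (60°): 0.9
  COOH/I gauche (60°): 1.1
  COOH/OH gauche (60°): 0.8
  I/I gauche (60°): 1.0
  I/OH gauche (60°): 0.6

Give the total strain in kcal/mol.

This conformer (staggered): COOH–CHO gauche, I–OH gauche, I–CHO gauche; 1.0 + 0.6 + 0.9 = 2.5 kcal/mol.

2.5 kcal/mol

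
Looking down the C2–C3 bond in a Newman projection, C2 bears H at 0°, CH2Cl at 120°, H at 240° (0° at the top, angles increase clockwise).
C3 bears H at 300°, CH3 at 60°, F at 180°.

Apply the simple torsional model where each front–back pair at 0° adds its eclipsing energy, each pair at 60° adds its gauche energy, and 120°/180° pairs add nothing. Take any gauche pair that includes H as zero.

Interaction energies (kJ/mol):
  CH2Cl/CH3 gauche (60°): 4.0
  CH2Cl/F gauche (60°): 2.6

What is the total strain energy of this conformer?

6.6 kJ/mol

This conformer (staggered): CH2Cl(120°)/CH3(60°) gauche 4.0; CH2Cl(120°)/F(180°) gauche 2.6 → 6.6 kJ/mol.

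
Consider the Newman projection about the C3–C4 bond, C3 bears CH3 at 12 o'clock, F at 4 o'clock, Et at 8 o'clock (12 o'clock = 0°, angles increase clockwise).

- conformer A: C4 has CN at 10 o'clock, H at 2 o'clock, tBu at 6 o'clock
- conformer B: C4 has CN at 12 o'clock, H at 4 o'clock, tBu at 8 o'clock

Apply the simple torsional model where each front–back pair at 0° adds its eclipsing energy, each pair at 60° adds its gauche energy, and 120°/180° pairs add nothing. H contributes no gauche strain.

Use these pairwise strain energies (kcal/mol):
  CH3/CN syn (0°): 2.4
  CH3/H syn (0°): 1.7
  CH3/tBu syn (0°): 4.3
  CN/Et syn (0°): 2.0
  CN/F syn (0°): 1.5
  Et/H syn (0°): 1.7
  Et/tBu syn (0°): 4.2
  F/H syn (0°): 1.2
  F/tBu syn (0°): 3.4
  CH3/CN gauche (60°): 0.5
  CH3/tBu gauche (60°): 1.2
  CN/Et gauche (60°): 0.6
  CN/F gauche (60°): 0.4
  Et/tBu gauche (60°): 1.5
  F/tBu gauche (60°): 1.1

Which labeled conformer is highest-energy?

A is staggered. CH3 at 0° is gauche with CN at 300° (0.5); F at 120° is gauche with tBu at 180° (1.1); Et at 240° is gauche with CN at 300° (0.6); Et at 240° is gauche with tBu at 180° (1.5). Total 3.7 kcal/mol.
B is eclipsed. CH3 at 0° is eclipsed with CN at 0° (2.4); F at 120° is eclipsed with H at 120° (1.2); Et at 240° is eclipsed with tBu at 240° (4.2). Total 7.8 kcal/mol.
B has the highest total (7.8 kcal/mol).

B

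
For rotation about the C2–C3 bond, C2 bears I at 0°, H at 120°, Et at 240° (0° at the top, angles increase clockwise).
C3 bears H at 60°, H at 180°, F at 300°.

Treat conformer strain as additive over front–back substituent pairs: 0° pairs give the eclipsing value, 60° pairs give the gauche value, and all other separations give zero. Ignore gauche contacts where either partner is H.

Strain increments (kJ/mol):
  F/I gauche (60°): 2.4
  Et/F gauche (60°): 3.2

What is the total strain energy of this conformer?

5.6 kJ/mol

This conformer is staggered. I at 0° is gauche with F at 300° (2.4); Et at 240° is gauche with F at 300° (3.2). Total 5.6 kJ/mol.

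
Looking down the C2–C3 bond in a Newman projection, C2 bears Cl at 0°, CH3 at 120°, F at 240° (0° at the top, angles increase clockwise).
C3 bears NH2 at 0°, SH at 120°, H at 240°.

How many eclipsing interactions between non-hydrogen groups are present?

2

Non-H eclipsing pairs: Cl(0°)/NH2(0°); CH3(120°)/SH(120°) — 2 interactions.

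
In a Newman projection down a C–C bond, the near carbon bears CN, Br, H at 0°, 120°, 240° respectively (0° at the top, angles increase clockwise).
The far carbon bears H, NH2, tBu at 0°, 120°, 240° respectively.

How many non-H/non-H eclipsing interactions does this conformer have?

Non-H eclipsing pairs: Br(120°)/NH2(120°) — 1 interaction.

1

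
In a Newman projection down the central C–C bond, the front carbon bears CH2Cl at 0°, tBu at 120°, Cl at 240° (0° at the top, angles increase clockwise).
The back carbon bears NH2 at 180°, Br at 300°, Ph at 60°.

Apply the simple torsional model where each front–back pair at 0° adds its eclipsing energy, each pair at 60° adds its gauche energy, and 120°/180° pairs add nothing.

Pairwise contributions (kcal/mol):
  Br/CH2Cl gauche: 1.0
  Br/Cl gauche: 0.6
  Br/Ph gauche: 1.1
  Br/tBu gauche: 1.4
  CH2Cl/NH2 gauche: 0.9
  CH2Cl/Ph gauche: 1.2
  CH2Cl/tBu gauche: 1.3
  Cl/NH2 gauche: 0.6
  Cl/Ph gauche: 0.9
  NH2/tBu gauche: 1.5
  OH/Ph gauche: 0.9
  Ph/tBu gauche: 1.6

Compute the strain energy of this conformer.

This conformer (staggered): CH2Cl(0°)/Br(300°) gauche 1.0; CH2Cl(0°)/Ph(60°) gauche 1.2; tBu(120°)/NH2(180°) gauche 1.5; tBu(120°)/Ph(60°) gauche 1.6; Cl(240°)/NH2(180°) gauche 0.6; Cl(240°)/Br(300°) gauche 0.6 → 6.5 kcal/mol.

6.5 kcal/mol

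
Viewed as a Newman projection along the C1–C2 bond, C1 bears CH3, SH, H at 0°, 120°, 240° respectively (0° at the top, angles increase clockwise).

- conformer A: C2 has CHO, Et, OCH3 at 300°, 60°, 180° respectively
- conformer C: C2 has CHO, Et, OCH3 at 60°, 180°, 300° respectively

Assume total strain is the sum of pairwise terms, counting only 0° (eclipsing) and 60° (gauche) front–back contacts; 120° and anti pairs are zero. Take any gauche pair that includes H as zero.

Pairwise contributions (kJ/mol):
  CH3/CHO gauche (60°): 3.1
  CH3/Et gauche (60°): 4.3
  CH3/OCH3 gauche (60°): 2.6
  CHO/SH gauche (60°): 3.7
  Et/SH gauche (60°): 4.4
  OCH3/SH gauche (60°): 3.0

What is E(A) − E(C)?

A (staggered): CH3(0°)/CHO(300°) gauche 3.1; CH3(0°)/Et(60°) gauche 4.3; SH(120°)/Et(60°) gauche 4.4; SH(120°)/OCH3(180°) gauche 3.0 → 14.8 kJ/mol.
C (staggered): CH3(0°)/CHO(60°) gauche 3.1; CH3(0°)/OCH3(300°) gauche 2.6; SH(120°)/CHO(60°) gauche 3.7; SH(120°)/Et(180°) gauche 4.4 → 13.8 kJ/mol.
E(A) − E(C) = 14.8 − 13.8 = +1.0 kJ/mol.

+1.0 kJ/mol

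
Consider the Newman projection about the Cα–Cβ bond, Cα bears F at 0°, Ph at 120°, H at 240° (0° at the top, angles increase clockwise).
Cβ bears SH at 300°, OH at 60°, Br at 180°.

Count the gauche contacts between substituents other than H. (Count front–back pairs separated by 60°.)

Non-H gauche pairs: F(0°)/SH(300°); F(0°)/OH(60°); Ph(120°)/OH(60°); Ph(120°)/Br(180°) — 4 interactions.

4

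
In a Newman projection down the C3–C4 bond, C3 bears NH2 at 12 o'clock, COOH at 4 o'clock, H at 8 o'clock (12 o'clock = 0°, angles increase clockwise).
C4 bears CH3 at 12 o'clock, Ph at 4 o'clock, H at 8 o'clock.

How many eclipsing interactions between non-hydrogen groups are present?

Non-H eclipsing pairs: NH2(0°)/CH3(0°); COOH(120°)/Ph(120°) — 2 interactions.

2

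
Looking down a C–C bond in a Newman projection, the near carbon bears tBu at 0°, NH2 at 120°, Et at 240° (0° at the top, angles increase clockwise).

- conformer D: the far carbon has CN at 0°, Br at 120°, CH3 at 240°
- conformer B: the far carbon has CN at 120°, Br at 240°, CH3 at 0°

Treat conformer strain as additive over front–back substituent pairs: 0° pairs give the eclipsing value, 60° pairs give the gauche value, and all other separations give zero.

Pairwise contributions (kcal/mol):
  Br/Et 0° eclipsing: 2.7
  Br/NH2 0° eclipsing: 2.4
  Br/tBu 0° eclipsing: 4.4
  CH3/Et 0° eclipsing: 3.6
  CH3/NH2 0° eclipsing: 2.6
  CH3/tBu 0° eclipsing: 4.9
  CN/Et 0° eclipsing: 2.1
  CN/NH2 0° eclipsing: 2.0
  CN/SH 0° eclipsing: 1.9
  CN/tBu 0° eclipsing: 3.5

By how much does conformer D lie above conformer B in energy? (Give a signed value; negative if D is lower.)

D is eclipsed. tBu at 0° is eclipsed with CN at 0° (3.5); NH2 at 120° is eclipsed with Br at 120° (2.4); Et at 240° is eclipsed with CH3 at 240° (3.6). Total 9.5 kcal/mol.
B is eclipsed. tBu at 0° is eclipsed with CH3 at 0° (4.9); NH2 at 120° is eclipsed with CN at 120° (2.0); Et at 240° is eclipsed with Br at 240° (2.7). Total 9.6 kcal/mol.
E(D) − E(B) = 9.5 − 9.6 = -0.1 kcal/mol.

-0.1 kcal/mol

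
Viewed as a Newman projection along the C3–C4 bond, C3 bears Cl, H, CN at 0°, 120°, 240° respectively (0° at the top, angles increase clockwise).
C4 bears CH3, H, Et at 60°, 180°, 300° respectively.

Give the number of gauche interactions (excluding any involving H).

Non-H gauche pairs: Cl(0°)/CH3(60°); Cl(0°)/Et(300°); CN(240°)/Et(300°) — 3 interactions.

3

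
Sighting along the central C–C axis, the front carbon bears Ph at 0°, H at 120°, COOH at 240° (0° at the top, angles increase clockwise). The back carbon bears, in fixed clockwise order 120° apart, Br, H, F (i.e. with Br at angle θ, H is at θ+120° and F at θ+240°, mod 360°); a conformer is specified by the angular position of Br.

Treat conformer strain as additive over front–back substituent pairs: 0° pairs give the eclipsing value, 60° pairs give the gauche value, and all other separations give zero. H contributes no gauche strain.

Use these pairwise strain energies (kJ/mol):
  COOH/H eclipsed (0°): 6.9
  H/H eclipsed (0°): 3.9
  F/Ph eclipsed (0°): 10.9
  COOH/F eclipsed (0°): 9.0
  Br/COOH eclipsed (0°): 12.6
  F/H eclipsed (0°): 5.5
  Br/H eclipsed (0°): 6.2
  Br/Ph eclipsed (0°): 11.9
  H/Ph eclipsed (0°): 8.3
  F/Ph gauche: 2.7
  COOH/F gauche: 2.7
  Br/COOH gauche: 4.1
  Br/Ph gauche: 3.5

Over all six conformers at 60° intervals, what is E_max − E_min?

19.6 kJ/mol

Br at 0° (eclipsed): Ph(0°)/Br(0°) eclipsed 11.9; H(120°)/H(120°) eclipsed 3.9; COOH(240°)/F(240°) eclipsed 9.0 → 24.8 kJ/mol.
Br at 60° (staggered): Ph(0°)/Br(60°) gauche 3.5; Ph(0°)/F(300°) gauche 2.7; COOH(240°)/F(300°) gauche 2.7 → 8.9 kJ/mol.
Br at 120° (eclipsed): Ph(0°)/F(0°) eclipsed 10.9; H(120°)/Br(120°) eclipsed 6.2; COOH(240°)/H(240°) eclipsed 6.9 → 24.0 kJ/mol.
Br at 180° (staggered): Ph(0°)/F(60°) gauche 2.7; COOH(240°)/Br(180°) gauche 4.1 → 6.8 kJ/mol.
Br at 240° (eclipsed): Ph(0°)/H(0°) eclipsed 8.3; H(120°)/F(120°) eclipsed 5.5; COOH(240°)/Br(240°) eclipsed 12.6 → 26.4 kJ/mol.
Br at 300° (staggered): Ph(0°)/Br(300°) gauche 3.5; COOH(240°)/Br(300°) gauche 4.1; COOH(240°)/F(180°) gauche 2.7 → 10.3 kJ/mol.
Max at 240° (26.4 kJ/mol), min at 180° (6.8 kJ/mol); barrier = 19.6 kJ/mol.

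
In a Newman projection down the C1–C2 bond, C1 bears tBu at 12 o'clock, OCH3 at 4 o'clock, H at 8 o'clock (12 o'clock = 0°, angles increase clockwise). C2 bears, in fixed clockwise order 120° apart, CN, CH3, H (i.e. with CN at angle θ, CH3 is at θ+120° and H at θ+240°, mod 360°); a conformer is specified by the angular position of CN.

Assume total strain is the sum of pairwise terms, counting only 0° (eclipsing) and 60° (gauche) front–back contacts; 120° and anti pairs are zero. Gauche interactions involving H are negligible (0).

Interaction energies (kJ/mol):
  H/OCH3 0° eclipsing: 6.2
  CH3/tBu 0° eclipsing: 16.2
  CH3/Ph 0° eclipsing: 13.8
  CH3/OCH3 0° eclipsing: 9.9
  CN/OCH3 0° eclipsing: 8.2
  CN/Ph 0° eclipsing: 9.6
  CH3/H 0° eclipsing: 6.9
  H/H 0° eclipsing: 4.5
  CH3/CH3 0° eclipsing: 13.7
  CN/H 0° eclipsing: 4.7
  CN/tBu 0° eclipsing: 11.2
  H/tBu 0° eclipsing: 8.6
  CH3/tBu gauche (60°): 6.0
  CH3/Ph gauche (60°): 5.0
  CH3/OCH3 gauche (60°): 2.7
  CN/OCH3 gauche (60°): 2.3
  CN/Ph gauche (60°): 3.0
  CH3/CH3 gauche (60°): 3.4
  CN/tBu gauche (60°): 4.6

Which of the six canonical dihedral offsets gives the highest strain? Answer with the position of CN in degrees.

CN at 0° is eclipsed. tBu at 0° is eclipsed with CN at 0° (11.2); OCH3 at 120° is eclipsed with CH3 at 120° (9.9); H at 240° is eclipsed with H at 240° (4.5). Total 25.6 kJ/mol.
CN at 60° is staggered. tBu at 0° is gauche with CN at 60° (4.6); OCH3 at 120° is gauche with CN at 60° (2.3); OCH3 at 120° is gauche with CH3 at 180° (2.7). Total 9.6 kJ/mol.
CN at 120° is eclipsed. tBu at 0° is eclipsed with H at 0° (8.6); OCH3 at 120° is eclipsed with CN at 120° (8.2); H at 240° is eclipsed with CH3 at 240° (6.9). Total 23.7 kJ/mol.
CN at 180° is staggered. tBu at 0° is gauche with CH3 at 300° (6.0); OCH3 at 120° is gauche with CN at 180° (2.3). Total 8.3 kJ/mol.
CN at 240° is eclipsed. tBu at 0° is eclipsed with CH3 at 0° (16.2); OCH3 at 120° is eclipsed with H at 120° (6.2); H at 240° is eclipsed with CN at 240° (4.7). Total 27.1 kJ/mol.
CN at 300° is staggered. tBu at 0° is gauche with CN at 300° (4.6); tBu at 0° is gauche with CH3 at 60° (6.0); OCH3 at 120° is gauche with CH3 at 60° (2.7). Total 13.3 kJ/mol.
The maximum (27.1 kJ/mol) occurs with CN at 240°.

240°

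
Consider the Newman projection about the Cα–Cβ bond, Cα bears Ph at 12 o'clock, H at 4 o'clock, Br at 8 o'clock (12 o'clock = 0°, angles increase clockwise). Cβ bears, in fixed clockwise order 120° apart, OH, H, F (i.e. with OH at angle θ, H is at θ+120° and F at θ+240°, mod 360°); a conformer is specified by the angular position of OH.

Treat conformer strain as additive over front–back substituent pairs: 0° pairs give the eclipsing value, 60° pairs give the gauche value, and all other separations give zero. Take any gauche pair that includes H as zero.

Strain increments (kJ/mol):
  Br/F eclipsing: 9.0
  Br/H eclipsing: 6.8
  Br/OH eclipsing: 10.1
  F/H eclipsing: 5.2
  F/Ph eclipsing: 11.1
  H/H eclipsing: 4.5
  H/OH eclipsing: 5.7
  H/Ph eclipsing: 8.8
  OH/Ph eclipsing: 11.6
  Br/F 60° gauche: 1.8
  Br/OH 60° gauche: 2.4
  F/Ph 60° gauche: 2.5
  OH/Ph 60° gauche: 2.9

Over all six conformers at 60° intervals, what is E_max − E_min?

20.2 kJ/mol

OH at 0° (eclipsed): Ph–OH eclipsed, H–H eclipsed, Br–F eclipsed; 11.6 + 4.5 + 9.0 = 25.1 kJ/mol.
OH at 60° (staggered): Ph–OH gauche, Ph–F gauche, Br–F gauche; 2.9 + 2.5 + 1.8 = 7.2 kJ/mol.
OH at 120° (eclipsed): Ph–F eclipsed, H–OH eclipsed, Br–H eclipsed; 11.1 + 5.7 + 6.8 = 23.6 kJ/mol.
OH at 180° (staggered): Ph–F gauche, Br–OH gauche; 2.5 + 2.4 = 4.9 kJ/mol.
OH at 240° (eclipsed): Ph–H eclipsed, H–F eclipsed, Br–OH eclipsed; 8.8 + 5.2 + 10.1 = 24.1 kJ/mol.
OH at 300° (staggered): Ph–OH gauche, Br–OH gauche, Br–F gauche; 2.9 + 2.4 + 1.8 = 7.1 kJ/mol.
Max at 0° (25.1 kJ/mol), min at 180° (4.9 kJ/mol); barrier = 20.2 kJ/mol.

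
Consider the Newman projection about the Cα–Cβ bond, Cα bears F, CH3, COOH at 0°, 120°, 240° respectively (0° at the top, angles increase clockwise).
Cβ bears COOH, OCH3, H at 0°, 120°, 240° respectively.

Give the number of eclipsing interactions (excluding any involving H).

Non-H eclipsing pairs: F(0°)/COOH(0°); CH3(120°)/OCH3(120°) — 2 interactions.

2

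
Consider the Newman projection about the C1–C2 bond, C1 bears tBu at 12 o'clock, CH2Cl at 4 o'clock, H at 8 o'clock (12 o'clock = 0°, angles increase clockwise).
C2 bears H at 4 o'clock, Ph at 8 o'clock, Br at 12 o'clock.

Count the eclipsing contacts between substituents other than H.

Non-H eclipsing pairs: tBu(0°)/Br(0°) — 1 interaction.

1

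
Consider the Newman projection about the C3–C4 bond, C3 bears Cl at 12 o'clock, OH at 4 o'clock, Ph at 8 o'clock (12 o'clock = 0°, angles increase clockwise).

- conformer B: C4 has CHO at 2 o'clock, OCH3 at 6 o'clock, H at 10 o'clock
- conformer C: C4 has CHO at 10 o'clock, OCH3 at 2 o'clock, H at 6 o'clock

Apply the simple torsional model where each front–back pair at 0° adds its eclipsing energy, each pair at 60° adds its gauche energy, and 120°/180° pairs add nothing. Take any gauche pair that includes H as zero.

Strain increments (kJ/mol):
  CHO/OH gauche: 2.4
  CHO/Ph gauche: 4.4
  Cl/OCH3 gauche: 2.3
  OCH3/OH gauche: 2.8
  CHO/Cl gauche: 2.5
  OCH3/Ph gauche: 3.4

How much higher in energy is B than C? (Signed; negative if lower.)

B (staggered): Cl–CHO gauche, OH–CHO gauche, OH–OCH3 gauche, Ph–OCH3 gauche; 2.5 + 2.4 + 2.8 + 3.4 = 11.1 kJ/mol.
C (staggered): Cl–CHO gauche, Cl–OCH3 gauche, OH–OCH3 gauche, Ph–CHO gauche; 2.5 + 2.3 + 2.8 + 4.4 = 12.0 kJ/mol.
E(B) − E(C) = 11.1 − 12.0 = -0.9 kJ/mol.

-0.9 kJ/mol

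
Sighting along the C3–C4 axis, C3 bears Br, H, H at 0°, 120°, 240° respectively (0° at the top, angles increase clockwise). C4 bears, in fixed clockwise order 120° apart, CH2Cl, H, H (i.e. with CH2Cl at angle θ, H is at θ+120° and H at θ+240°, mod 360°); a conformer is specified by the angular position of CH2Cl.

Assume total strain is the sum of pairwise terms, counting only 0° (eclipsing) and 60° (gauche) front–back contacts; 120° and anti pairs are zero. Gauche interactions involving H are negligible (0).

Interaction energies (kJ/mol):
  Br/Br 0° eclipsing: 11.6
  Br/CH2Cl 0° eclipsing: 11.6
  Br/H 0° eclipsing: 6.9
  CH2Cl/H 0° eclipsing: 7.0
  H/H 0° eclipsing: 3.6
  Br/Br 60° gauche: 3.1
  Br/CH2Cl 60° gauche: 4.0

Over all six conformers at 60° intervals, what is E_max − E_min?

18.8 kJ/mol

CH2Cl at 0° is eclipsed. Br at 0° is eclipsed with CH2Cl at 0° (11.6); H at 120° is eclipsed with H at 120° (3.6); H at 240° is eclipsed with H at 240° (3.6). Total 18.8 kJ/mol.
CH2Cl at 60° is staggered. Br at 0° is gauche with CH2Cl at 60° (4.0). Total 4.0 kJ/mol.
CH2Cl at 120° is eclipsed. Br at 0° is eclipsed with H at 0° (6.9); H at 120° is eclipsed with CH2Cl at 120° (7.0); H at 240° is eclipsed with H at 240° (3.6). Total 17.5 kJ/mol.
CH2Cl at 180° (staggered): no non-H gauche contacts → 0.0 kJ/mol.
CH2Cl at 240° is eclipsed. Br at 0° is eclipsed with H at 0° (6.9); H at 120° is eclipsed with H at 120° (3.6); H at 240° is eclipsed with CH2Cl at 240° (7.0). Total 17.5 kJ/mol.
CH2Cl at 300° is staggered. Br at 0° is gauche with CH2Cl at 300° (4.0). Total 4.0 kJ/mol.
Max at 0° (18.8 kJ/mol), min at 180° (0.0 kJ/mol); barrier = 18.8 kJ/mol.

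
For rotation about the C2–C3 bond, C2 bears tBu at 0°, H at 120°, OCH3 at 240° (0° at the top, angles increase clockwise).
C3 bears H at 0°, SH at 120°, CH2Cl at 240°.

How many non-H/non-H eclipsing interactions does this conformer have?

Non-H eclipsing pairs: OCH3(240°)/CH2Cl(240°) — 1 interaction.

1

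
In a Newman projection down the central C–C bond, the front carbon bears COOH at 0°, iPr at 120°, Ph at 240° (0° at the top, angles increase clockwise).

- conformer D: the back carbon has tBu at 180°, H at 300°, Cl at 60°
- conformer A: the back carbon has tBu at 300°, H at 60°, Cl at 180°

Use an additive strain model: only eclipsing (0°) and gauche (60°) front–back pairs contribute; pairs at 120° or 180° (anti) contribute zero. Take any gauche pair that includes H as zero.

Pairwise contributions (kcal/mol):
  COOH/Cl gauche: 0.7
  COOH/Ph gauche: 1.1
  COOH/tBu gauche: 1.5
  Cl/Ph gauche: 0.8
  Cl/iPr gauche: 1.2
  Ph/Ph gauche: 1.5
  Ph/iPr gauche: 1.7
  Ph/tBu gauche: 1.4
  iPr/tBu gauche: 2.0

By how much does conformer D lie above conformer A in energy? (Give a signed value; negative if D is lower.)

+0.4 kcal/mol

D (staggered): COOH–Cl gauche, iPr–tBu gauche, iPr–Cl gauche, Ph–tBu gauche; 0.7 + 2.0 + 1.2 + 1.4 = 5.3 kcal/mol.
A (staggered): COOH–tBu gauche, iPr–Cl gauche, Ph–tBu gauche, Ph–Cl gauche; 1.5 + 1.2 + 1.4 + 0.8 = 4.9 kcal/mol.
E(D) − E(A) = 5.3 − 4.9 = +0.4 kcal/mol.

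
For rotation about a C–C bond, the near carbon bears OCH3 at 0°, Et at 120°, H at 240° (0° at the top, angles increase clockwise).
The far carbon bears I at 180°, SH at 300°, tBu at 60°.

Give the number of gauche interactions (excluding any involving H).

4

Non-H gauche pairs: OCH3(0°)/SH(300°); OCH3(0°)/tBu(60°); Et(120°)/I(180°); Et(120°)/tBu(60°) — 4 interactions.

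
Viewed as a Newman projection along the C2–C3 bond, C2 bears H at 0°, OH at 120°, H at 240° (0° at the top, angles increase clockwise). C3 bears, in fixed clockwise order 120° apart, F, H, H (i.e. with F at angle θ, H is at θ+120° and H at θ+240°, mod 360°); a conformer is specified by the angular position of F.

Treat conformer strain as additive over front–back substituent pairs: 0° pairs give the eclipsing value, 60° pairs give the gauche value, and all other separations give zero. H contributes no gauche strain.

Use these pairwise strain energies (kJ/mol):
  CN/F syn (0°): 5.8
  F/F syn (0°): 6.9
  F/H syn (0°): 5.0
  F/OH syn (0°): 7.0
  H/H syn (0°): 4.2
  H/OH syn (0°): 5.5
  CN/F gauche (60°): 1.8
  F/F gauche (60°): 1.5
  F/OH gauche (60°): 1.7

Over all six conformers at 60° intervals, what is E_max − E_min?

F at 0° (eclipsed): H–F eclipsed, OH–H eclipsed, H–H eclipsed; 5.0 + 5.5 + 4.2 = 14.7 kJ/mol.
F at 60° (staggered): OH–F gauche; 1.7 = 1.7 kJ/mol.
F at 120° (eclipsed): H–H eclipsed, OH–F eclipsed, H–H eclipsed; 4.2 + 7.0 + 4.2 = 15.4 kJ/mol.
F at 180° (staggered): OH–F gauche; 1.7 = 1.7 kJ/mol.
F at 240° (eclipsed): H–H eclipsed, OH–H eclipsed, H–F eclipsed; 4.2 + 5.5 + 5.0 = 14.7 kJ/mol.
F at 300° (staggered): no non-H gauche contacts → 0.0 kJ/mol.
Max at 120° (15.4 kJ/mol), min at 300° (0.0 kJ/mol); barrier = 15.4 kJ/mol.

15.4 kJ/mol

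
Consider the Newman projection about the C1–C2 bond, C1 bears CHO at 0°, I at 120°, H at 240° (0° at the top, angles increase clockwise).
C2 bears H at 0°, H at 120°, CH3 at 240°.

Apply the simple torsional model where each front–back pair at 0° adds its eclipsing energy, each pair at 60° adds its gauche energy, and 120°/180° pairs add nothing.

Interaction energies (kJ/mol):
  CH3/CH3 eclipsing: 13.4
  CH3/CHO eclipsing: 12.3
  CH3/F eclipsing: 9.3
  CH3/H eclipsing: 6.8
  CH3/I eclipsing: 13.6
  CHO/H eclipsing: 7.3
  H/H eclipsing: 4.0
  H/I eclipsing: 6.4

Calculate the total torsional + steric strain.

This conformer (eclipsed): CHO–H eclipsed, I–H eclipsed, H–CH3 eclipsed; 7.3 + 6.4 + 6.8 = 20.5 kJ/mol.

20.5 kJ/mol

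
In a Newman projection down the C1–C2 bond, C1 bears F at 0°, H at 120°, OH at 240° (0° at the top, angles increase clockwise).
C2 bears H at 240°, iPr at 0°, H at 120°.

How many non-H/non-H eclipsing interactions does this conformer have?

1

Non-H eclipsing pairs: F(0°)/iPr(0°) — 1 interaction.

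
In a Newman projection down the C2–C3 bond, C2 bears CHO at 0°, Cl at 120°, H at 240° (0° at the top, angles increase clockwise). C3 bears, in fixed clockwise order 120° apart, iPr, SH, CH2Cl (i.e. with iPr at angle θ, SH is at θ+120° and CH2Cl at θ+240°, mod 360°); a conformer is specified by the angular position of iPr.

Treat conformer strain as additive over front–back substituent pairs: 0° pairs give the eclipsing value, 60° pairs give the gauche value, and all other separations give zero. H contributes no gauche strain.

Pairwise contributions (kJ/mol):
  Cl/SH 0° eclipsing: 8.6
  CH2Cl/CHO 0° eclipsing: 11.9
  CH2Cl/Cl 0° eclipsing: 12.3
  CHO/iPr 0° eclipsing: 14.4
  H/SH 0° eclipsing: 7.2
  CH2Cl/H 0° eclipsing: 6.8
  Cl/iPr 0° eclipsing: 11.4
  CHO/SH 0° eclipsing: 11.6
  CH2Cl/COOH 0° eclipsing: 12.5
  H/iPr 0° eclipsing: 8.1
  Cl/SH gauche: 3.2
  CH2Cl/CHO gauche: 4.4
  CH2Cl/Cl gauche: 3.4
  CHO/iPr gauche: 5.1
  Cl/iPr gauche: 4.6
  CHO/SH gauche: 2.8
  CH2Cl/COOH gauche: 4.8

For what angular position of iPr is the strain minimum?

300°

iPr at 0° (eclipsed): CHO–iPr eclipsed, Cl–SH eclipsed, H–CH2Cl eclipsed; 14.4 + 8.6 + 6.8 = 29.8 kJ/mol.
iPr at 60° (staggered): CHO–iPr gauche, CHO–CH2Cl gauche, Cl–iPr gauche, Cl–SH gauche; 5.1 + 4.4 + 4.6 + 3.2 = 17.3 kJ/mol.
iPr at 120° (eclipsed): CHO–CH2Cl eclipsed, Cl–iPr eclipsed, H–SH eclipsed; 11.9 + 11.4 + 7.2 = 30.5 kJ/mol.
iPr at 180° (staggered): CHO–SH gauche, CHO–CH2Cl gauche, Cl–iPr gauche, Cl–CH2Cl gauche; 2.8 + 4.4 + 4.6 + 3.4 = 15.2 kJ/mol.
iPr at 240° (eclipsed): CHO–SH eclipsed, Cl–CH2Cl eclipsed, H–iPr eclipsed; 11.6 + 12.3 + 8.1 = 32.0 kJ/mol.
iPr at 300° (staggered): CHO–iPr gauche, CHO–SH gauche, Cl–SH gauche, Cl–CH2Cl gauche; 5.1 + 2.8 + 3.2 + 3.4 = 14.5 kJ/mol.
The minimum (14.5 kJ/mol) occurs with iPr at 300°.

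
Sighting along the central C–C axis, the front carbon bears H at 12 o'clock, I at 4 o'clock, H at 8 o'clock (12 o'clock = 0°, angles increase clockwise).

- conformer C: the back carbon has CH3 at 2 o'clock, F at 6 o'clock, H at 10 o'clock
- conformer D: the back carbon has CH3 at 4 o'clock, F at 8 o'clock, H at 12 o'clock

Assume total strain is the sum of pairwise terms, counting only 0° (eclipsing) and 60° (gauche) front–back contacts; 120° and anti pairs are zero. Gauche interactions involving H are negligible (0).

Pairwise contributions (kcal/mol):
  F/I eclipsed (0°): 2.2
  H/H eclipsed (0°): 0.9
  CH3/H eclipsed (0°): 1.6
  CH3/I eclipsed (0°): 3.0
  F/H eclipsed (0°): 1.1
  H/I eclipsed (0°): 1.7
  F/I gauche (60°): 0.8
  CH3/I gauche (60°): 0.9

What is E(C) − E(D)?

C is staggered. I at 120° is gauche with CH3 at 60° (0.9); I at 120° is gauche with F at 180° (0.8). Total 1.7 kcal/mol.
D is eclipsed. H at 0° is eclipsed with H at 0° (0.9); I at 120° is eclipsed with CH3 at 120° (3.0); H at 240° is eclipsed with F at 240° (1.1). Total 5.0 kcal/mol.
E(C) − E(D) = 1.7 − 5.0 = -3.3 kcal/mol.

-3.3 kcal/mol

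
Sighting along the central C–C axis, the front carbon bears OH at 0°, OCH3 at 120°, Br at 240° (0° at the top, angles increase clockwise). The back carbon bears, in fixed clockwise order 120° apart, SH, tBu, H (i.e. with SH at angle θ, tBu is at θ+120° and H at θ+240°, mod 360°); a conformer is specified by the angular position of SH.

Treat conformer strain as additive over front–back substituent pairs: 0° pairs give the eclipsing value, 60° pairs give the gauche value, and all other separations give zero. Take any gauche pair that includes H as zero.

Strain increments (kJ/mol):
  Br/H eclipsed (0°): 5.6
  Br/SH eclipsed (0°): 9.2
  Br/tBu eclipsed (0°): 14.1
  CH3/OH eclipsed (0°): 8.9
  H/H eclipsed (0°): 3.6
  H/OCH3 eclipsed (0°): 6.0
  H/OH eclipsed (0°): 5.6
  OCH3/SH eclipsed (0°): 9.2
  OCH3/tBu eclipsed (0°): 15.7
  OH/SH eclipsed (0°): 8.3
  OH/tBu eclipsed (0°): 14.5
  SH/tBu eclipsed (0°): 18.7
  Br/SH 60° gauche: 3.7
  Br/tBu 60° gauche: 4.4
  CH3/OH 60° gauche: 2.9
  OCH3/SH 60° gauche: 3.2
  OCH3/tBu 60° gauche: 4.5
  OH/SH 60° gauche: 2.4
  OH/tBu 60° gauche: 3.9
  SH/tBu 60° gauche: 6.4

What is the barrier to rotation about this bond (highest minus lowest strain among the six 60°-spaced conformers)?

SH at 0° (eclipsed): OH(0°)/SH(0°) eclipsed 8.3; OCH3(120°)/tBu(120°) eclipsed 15.7; Br(240°)/H(240°) eclipsed 5.6 → 29.6 kJ/mol.
SH at 60° (staggered): OH(0°)/SH(60°) gauche 2.4; OCH3(120°)/SH(60°) gauche 3.2; OCH3(120°)/tBu(180°) gauche 4.5; Br(240°)/tBu(180°) gauche 4.4 → 14.5 kJ/mol.
SH at 120° (eclipsed): OH(0°)/H(0°) eclipsed 5.6; OCH3(120°)/SH(120°) eclipsed 9.2; Br(240°)/tBu(240°) eclipsed 14.1 → 28.9 kJ/mol.
SH at 180° (staggered): OH(0°)/tBu(300°) gauche 3.9; OCH3(120°)/SH(180°) gauche 3.2; Br(240°)/SH(180°) gauche 3.7; Br(240°)/tBu(300°) gauche 4.4 → 15.2 kJ/mol.
SH at 240° (eclipsed): OH(0°)/tBu(0°) eclipsed 14.5; OCH3(120°)/H(120°) eclipsed 6.0; Br(240°)/SH(240°) eclipsed 9.2 → 29.7 kJ/mol.
SH at 300° (staggered): OH(0°)/SH(300°) gauche 2.4; OH(0°)/tBu(60°) gauche 3.9; OCH3(120°)/tBu(60°) gauche 4.5; Br(240°)/SH(300°) gauche 3.7 → 14.5 kJ/mol.
Max at 240° (29.7 kJ/mol), min at 60° (14.5 kJ/mol); barrier = 15.2 kJ/mol.

15.2 kJ/mol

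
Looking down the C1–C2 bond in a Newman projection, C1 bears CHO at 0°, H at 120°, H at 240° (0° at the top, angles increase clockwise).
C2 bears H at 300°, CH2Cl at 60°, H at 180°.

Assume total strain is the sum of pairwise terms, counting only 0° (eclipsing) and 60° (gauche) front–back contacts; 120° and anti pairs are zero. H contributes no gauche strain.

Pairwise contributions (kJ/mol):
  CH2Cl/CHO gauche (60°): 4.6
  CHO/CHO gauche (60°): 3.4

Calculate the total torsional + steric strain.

4.6 kJ/mol

This conformer (staggered): CHO(0°)/CH2Cl(60°) gauche 4.6 → 4.6 kJ/mol.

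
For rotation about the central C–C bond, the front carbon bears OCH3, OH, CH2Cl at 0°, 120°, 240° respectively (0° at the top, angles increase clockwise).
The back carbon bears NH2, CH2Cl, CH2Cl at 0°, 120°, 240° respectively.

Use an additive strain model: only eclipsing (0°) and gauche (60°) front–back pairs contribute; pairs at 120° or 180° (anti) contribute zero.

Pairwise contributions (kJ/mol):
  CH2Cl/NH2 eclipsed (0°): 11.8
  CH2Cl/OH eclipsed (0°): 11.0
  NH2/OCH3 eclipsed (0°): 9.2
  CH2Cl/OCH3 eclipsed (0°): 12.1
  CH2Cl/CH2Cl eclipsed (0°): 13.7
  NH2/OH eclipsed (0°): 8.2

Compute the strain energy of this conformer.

This conformer is eclipsed. OCH3 at 0° is eclipsed with NH2 at 0° (9.2); OH at 120° is eclipsed with CH2Cl at 120° (11.0); CH2Cl at 240° is eclipsed with CH2Cl at 240° (13.7). Total 33.9 kJ/mol.

33.9 kJ/mol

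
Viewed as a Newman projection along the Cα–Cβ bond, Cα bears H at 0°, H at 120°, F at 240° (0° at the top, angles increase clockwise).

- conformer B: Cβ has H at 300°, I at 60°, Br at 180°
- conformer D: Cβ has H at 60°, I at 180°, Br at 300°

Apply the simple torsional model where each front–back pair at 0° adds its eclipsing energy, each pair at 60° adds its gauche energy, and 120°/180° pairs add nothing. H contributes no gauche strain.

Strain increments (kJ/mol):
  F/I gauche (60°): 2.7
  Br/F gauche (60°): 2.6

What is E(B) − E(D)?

B (staggered): F(240°)/Br(180°) gauche 2.6 → 2.6 kJ/mol.
D (staggered): F(240°)/I(180°) gauche 2.7; F(240°)/Br(300°) gauche 2.6 → 5.3 kJ/mol.
E(B) − E(D) = 2.6 − 5.3 = -2.7 kJ/mol.

-2.7 kJ/mol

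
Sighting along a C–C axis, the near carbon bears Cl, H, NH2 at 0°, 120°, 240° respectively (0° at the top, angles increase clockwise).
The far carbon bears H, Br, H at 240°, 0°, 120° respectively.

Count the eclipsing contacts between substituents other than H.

1

Non-H eclipsing pairs: Cl(0°)/Br(0°) — 1 interaction.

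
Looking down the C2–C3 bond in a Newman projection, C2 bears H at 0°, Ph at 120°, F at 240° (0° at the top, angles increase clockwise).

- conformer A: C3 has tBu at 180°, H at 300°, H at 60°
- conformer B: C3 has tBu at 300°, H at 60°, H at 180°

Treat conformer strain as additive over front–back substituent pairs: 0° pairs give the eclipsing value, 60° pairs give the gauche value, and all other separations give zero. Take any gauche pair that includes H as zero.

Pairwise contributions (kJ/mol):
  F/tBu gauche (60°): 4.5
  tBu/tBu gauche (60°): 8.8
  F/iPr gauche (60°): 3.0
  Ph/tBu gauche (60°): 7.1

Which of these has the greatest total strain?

A

A is staggered. Ph at 120° is gauche with tBu at 180° (7.1); F at 240° is gauche with tBu at 180° (4.5). Total 11.6 kJ/mol.
B is staggered. F at 240° is gauche with tBu at 300° (4.5). Total 4.5 kJ/mol.
A has the highest total (11.6 kJ/mol).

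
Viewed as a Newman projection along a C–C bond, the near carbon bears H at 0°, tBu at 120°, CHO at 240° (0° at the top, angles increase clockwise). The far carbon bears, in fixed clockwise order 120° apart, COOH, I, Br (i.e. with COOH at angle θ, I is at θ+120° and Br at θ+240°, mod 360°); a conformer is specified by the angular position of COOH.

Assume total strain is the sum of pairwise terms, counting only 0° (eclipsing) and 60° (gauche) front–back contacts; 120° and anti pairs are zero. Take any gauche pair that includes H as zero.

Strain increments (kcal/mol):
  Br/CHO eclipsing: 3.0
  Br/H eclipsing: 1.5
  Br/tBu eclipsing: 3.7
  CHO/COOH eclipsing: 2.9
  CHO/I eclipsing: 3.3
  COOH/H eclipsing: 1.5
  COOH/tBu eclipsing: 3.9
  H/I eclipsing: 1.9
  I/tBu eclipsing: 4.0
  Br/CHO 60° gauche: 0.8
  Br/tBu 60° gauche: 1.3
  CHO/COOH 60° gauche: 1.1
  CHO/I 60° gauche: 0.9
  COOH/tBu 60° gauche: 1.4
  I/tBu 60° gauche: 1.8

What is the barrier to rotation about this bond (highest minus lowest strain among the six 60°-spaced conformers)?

COOH at 0° (eclipsed): H–COOH eclipsed, tBu–I eclipsed, CHO–Br eclipsed; 1.5 + 4.0 + 3.0 = 8.5 kcal/mol.
COOH at 60° (staggered): tBu–COOH gauche, tBu–I gauche, CHO–I gauche, CHO–Br gauche; 1.4 + 1.8 + 0.9 + 0.8 = 4.9 kcal/mol.
COOH at 120° (eclipsed): H–Br eclipsed, tBu–COOH eclipsed, CHO–I eclipsed; 1.5 + 3.9 + 3.3 = 8.7 kcal/mol.
COOH at 180° (staggered): tBu–COOH gauche, tBu–Br gauche, CHO–COOH gauche, CHO–I gauche; 1.4 + 1.3 + 1.1 + 0.9 = 4.7 kcal/mol.
COOH at 240° (eclipsed): H–I eclipsed, tBu–Br eclipsed, CHO–COOH eclipsed; 1.9 + 3.7 + 2.9 = 8.5 kcal/mol.
COOH at 300° (staggered): tBu–I gauche, tBu–Br gauche, CHO–COOH gauche, CHO–Br gauche; 1.8 + 1.3 + 1.1 + 0.8 = 5.0 kcal/mol.
Max at 120° (8.7 kcal/mol), min at 180° (4.7 kcal/mol); barrier = 4.0 kcal/mol.

4.0 kcal/mol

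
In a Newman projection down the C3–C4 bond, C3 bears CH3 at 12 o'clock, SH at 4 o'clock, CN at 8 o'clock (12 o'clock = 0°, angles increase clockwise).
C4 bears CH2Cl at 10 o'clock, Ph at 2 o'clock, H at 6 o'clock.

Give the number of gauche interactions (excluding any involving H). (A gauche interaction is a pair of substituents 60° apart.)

Non-H gauche pairs: CH3(0°)/CH2Cl(300°); CH3(0°)/Ph(60°); SH(120°)/Ph(60°); CN(240°)/CH2Cl(300°) — 4 interactions.

4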